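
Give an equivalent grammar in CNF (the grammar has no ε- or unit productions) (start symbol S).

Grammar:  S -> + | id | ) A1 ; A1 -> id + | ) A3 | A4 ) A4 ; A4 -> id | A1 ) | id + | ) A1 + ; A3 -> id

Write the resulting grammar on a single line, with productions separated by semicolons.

Introduce a nonterminal for each terminal appearing in a rule of length ≥ 2: X1 → ), X2 → id, X3 → +.
Binarize each right-hand side of length ≥ 3 by chaining fresh nonterminals (Y1, Y2, …): affected rules were A1 → A4 X1 A4; A4 → X1 A1 X3.

S -> + | id | X1 A1; A1 -> X2 X3 | X1 A3 | A4 Y1; A4 -> id | A1 X1 | X2 X3 | X1 Y2; A3 -> id; X1 -> ); X2 -> id; X3 -> +; Y1 -> X1 A4; Y2 -> A1 X3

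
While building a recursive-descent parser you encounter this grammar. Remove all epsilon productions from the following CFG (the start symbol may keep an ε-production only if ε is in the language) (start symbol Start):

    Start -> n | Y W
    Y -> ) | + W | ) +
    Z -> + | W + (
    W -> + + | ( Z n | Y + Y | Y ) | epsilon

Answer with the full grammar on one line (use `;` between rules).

Nullable nonterminals: {W}.
ε ∉ L(G), so no ε-production is kept.
For each production, add variants omitting each subset of nullable occurrences: Start → Y W gives Y W | Y. Y → + W gives + W | +. Z → W + ( gives W + ( | + (.

Start -> n | Y W | Y; Y -> ) | + W | + | ) +; Z -> + | W + ( | + (; W -> + + | ( Z n | Y + Y | Y )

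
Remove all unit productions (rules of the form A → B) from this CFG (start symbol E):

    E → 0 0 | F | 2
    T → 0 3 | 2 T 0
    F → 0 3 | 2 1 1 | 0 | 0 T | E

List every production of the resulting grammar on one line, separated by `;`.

E → 0 0 | 2 | 0 3 | 2 1 1 | 0 | 0 T; T → 0 3 | 2 T 0; F → 0 0 | 2 | 0 3 | 2 1 1 | 0 | 0 T

Unit pairs: E ⇒* {F}; F ⇒* {E}.
For each unit pair (A, B), copy every non-unit production of B to A, then drop all unit productions.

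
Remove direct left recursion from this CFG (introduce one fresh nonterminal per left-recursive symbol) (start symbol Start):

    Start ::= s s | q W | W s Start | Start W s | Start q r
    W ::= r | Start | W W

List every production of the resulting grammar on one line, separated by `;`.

Start, W are directly left-recursive.
For Start: α = {W s, q r}, β = {s s, q W, W s Start}. Rewrite as Start → β Start1 and Start1 → α Start1 | ε.
For W: α = {W}, β = {r, Start}. Rewrite as W → β W1 and W1 → α W1 | ε.

Start ::= s s Start1 | q W Start1 | W s Start Start1; W ::= r W1 | Start W1; Start1 ::= W s Start1 | q r Start1 | eps; W1 ::= W W1 | eps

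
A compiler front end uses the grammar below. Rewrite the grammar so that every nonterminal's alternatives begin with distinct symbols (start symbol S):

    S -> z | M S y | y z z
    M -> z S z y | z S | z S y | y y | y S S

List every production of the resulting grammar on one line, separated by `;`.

M has alternatives sharing prefix 'z S': factor to M → z S M' with M' → z y | ε | y.
M has alternatives sharing prefix 'y': factor to M → y M'' with M'' → y | S S.

S -> z | M S y | y z z; M -> z S M' | y M''; M' -> z y | ε | y; M'' -> y | S S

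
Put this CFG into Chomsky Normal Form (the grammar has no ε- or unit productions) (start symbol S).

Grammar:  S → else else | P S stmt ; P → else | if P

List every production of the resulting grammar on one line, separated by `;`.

Introduce a nonterminal for each terminal appearing in a rule of length ≥ 2: X1 → else, X2 → stmt, X3 → if.
Binarize each right-hand side of length ≥ 3 by chaining fresh nonterminals (Y1, Y2, …): affected rules were S → P S X2.

S → X1 X1 | P Y1; P → else | X3 P; X1 → else; X2 → stmt; X3 → if; Y1 → S X2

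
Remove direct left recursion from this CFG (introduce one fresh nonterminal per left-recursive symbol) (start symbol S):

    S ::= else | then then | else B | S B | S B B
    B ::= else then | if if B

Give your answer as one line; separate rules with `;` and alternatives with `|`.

Directly left-recursive nonterminal: S.
For S: α = {B, B B}, β = {else, then then, else B}. Rewrite as S → β S' and S' → α S' | ε.

S ::= else S' | then then S' | else B S'; B ::= else then | if if B; S' ::= B S' | B B S' | eps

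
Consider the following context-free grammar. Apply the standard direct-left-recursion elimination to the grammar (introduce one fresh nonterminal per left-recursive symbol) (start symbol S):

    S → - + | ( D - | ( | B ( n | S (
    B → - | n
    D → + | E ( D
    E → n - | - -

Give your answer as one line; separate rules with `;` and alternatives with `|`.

Directly left-recursive nonterminal: S.
For S: α = {(}, β = {- +, ( D -, (, B ( n}. Rewrite as S → β S' and S' → α S' | ε.

S → - + S' | ( D - S' | ( S' | B ( n S'; B → - | n; D → + | E ( D; E → n - | - -; S' → ( S' | ε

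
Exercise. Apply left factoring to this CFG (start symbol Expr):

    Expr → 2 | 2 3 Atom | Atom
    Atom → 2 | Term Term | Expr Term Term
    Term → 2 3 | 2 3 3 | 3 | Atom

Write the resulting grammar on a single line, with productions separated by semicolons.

Expr → Atom | 2 Expr1; Atom → 2 | Term Term | Expr Term Term; Term → 3 | Atom | 2 3 Term1; Expr1 → ε | 3 Atom; Term1 → ε | 3

Expr has alternatives sharing prefix '2': factor to Expr → 2 Expr1 with Expr1 → ε | 3 Atom.
Term has alternatives sharing prefix '2 3': factor to Term → 2 3 Term1 with Term1 → ε | 3.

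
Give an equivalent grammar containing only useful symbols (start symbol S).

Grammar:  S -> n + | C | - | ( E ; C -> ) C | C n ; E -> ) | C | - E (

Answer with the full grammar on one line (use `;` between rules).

S -> n + | - | ( E; E -> ) | - E (

Generating nonterminals: {E, S}.
Reachable from S after that: {E, S}.
Removed useless symbols: {C} and every production mentioning them.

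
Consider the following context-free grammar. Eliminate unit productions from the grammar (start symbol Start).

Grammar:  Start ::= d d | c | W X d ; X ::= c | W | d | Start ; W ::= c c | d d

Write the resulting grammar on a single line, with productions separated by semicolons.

Start ::= d d | c | W X d; X ::= d d | c | W X d | d | c c; W ::= c c | d d

Unit pairs: X ⇒* {Start, W}.
For every A with A ⇒* B via unit rules, add B's non-unit alternatives to A; then delete every rule of the form X → Y.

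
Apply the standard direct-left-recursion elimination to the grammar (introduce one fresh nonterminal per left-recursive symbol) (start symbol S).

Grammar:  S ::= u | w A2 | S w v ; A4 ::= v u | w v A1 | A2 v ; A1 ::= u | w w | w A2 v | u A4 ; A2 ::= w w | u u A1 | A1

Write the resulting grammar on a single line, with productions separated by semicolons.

S ::= u S' | w A2 S'; A4 ::= v u | w v A1 | A2 v; A1 ::= u | w w | w A2 v | u A4; A2 ::= w w | u u A1 | A1; S' ::= w v S' | ε

S is directly left-recursive.
For S: α = {w v}, β = {u, w A2}. Rewrite as S → β S' and S' → α S' | ε.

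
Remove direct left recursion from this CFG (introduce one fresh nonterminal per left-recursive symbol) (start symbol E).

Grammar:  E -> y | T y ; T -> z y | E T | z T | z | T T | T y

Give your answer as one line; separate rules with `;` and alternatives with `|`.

Directly left-recursive nonterminal: T.
For T: α = {T, y}, β = {z y, E T, z T, z}. Rewrite as T → β T' and T' → α T' | ε.

E -> y | T y; T -> z y T' | E T T' | z T T' | z T'; T' -> T T' | y T' | ε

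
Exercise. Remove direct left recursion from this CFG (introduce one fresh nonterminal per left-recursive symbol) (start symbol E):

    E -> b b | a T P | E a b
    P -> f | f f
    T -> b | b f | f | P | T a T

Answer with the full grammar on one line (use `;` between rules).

Directly left-recursive nonterminals: E, T.
For E: α = {a b}, β = {b b, a T P}. Rewrite as E → β E' and E' → α E' | ε.
For T: α = {a T}, β = {b, b f, f, P}. Rewrite as T → β T' and T' → α T' | ε.

E -> b b E' | a T P E'; P -> f | f f; T -> b T' | b f T' | f T' | P T'; E' -> a b E' | ε; T' -> a T T' | ε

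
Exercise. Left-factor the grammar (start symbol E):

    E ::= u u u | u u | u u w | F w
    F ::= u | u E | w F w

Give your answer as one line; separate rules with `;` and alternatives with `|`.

E ::= F w | u u E'; F ::= w F w | u F'; E' ::= u | ε | w; F' ::= ε | E

E has alternatives sharing prefix 'u u': factor to E → u u E' with E' → u | ε | w.
F has alternatives sharing prefix 'u': factor to F → u F' with F' → ε | E.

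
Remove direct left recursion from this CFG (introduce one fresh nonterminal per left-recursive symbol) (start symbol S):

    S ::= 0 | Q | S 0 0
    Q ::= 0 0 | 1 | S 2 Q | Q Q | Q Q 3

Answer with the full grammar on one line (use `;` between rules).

Directly left-recursive nonterminals: S, Q.
For S: α = {0 0}, β = {0, Q}. Rewrite as S → β S' and S' → α S' | ε.
For Q: α = {Q, Q 3}, β = {0 0, 1, S 2 Q}. Rewrite as Q → β Q' and Q' → α Q' | ε.

S ::= 0 S' | Q S'; Q ::= 0 0 Q' | 1 Q' | S 2 Q Q'; S' ::= 0 0 S' | eps; Q' ::= Q Q' | Q 3 Q' | eps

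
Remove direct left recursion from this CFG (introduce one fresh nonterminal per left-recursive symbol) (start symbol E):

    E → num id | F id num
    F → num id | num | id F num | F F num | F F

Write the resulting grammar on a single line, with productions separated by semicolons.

E → num id | F id num; F → num id F' | num F' | id F num F'; F' → F num F' | F F' | ε

Left recursion appears on F.
For F: α = {F num, F}, β = {num id, num, id F num}. Rewrite as F → β F' and F' → α F' | ε.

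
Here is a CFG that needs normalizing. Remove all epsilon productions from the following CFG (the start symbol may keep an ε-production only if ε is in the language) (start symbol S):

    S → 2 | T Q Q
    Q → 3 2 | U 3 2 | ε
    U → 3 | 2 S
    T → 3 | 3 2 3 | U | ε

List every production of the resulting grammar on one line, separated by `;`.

Nullable set = {Q, S, T}.
ε ∈ L(G) since S is nullable, so keep S → ε.
For each production, add variants omitting each subset of nullable occurrences: S → T Q Q gives T Q Q | T Q | T | Q Q | Q. U → 2 S gives 2 S | 2.

S → 2 | T Q Q | T Q | T | Q Q | Q | ε; Q → 3 2 | U 3 2; U → 3 | 2 S | 2; T → 3 | 3 2 3 | U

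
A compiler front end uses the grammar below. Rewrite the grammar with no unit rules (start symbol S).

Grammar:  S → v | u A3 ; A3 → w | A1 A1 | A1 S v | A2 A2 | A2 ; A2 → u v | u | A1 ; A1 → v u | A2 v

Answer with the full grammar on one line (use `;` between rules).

Unit pairs: A2 ⇒* {A1}; A3 ⇒* {A1, A2}.
For every A with A ⇒* B via unit rules, add B's non-unit alternatives to A; then delete every rule of the form X → Y.

S → v | u A3; A3 → u v | u | v u | A2 v | w | A1 A1 | A1 S v | A2 A2; A2 → u v | u | v u | A2 v; A1 → v u | A2 v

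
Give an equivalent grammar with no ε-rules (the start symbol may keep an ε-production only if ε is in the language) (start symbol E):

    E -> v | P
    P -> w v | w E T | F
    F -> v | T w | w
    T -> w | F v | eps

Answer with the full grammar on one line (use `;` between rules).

The nullable symbols are {T}.
ε ∉ L(G), so no ε-production is kept.
Expand every rule over subsets of its nullable positions: P → w E T gives w E T | w E. F → T w gives T w | w.

E -> v | P; P -> w v | w E T | w E | F; F -> v | T w | w; T -> w | F v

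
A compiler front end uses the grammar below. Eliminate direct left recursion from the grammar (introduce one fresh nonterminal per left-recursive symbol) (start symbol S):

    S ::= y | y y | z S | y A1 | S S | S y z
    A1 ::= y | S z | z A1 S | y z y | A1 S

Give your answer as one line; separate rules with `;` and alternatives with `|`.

S, A1 are directly left-recursive.
For S: α = {S, y z}, β = {y, y y, z S, y A1}. Rewrite as S → β S' and S' → α S' | ε.
For A1: α = {S}, β = {y, S z, z A1 S, y z y}. Rewrite as A1 → β A1' and A1' → α A1' | ε.

S ::= y S' | y y S' | z S S' | y A1 S'; A1 ::= y A1' | S z A1' | z A1 S A1' | y z y A1'; S' ::= S S' | y z S' | ε; A1' ::= S A1' | ε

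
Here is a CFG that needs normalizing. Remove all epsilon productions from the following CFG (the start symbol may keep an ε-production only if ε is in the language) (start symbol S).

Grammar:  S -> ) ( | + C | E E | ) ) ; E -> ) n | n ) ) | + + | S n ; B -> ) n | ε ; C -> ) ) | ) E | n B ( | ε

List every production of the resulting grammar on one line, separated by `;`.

Nullable nonterminals: {B, C}.
ε ∉ L(G), so no ε-production is kept.
Add the nullable-subset variants: S → + C gives + C | +. C → n B ( gives n B ( | n (.

S -> ) ( | + C | + | E E | ) ); E -> ) n | n ) ) | + + | S n; B -> ) n; C -> ) ) | ) E | n B ( | n (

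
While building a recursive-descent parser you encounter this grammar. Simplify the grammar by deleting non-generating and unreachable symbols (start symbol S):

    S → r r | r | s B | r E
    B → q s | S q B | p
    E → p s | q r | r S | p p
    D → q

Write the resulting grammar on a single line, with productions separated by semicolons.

S → r r | r | s B | r E; B → q s | S q B | p; E → p s | q r | r S | p p

Generating nonterminals: {B, D, E, S}.
Reachable from S after that: {B, E, S}.
Removed useless symbols: {D} and every production mentioning them.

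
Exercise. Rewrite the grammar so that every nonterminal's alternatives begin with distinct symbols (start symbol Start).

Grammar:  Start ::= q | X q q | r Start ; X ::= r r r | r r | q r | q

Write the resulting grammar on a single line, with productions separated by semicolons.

Start ::= q | X q q | r Start; X ::= r r X1 | q X2; X1 ::= r | ε; X2 ::= r | ε

X has alternatives sharing prefix 'r r': factor to X → r r X1 with X1 → r | ε.
X has alternatives sharing prefix 'q': factor to X → q X2 with X2 → r | ε.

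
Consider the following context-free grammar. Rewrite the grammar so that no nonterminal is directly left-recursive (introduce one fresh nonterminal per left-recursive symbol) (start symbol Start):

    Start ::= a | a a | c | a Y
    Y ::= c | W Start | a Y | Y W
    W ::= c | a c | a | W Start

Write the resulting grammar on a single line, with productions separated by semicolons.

Directly left-recursive nonterminals: Y, W.
For Y: α = {W}, β = {c, W Start, a Y}. Rewrite as Y → β Y1 and Y1 → α Y1 | ε.
For W: α = {Start}, β = {c, a c, a}. Rewrite as W → β W1 and W1 → α W1 | ε.

Start ::= a | a a | c | a Y; Y ::= c Y1 | W Start Y1 | a Y Y1; W ::= c W1 | a c W1 | a W1; Y1 ::= W Y1 | eps; W1 ::= Start W1 | eps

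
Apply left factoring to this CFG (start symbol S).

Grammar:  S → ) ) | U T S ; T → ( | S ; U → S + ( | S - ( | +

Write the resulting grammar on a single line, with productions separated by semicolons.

U has alternatives sharing prefix 'S': factor to U → S U' with U' → + ( | - (.

S → ) ) | U T S; T → ( | S; U → + | S U'; U' → + ( | - (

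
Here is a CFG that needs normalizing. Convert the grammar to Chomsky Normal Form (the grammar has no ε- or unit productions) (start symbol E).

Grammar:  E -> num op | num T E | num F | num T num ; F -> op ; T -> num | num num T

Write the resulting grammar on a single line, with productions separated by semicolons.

Introduce a nonterminal for each terminal appearing in a rule of length ≥ 2: X1 → num, X2 → op.
Binarize each right-hand side of length ≥ 3 by chaining fresh nonterminals (Y1, Y2, …): affected rules were E → X1 T E; E → X1 T X1; T → X1 X1 T.

E -> X1 X2 | X1 Y1 | X1 F | X1 Y2; F -> op; T -> num | X1 Y3; X1 -> num; X2 -> op; Y1 -> T E; Y2 -> T X1; Y3 -> X1 T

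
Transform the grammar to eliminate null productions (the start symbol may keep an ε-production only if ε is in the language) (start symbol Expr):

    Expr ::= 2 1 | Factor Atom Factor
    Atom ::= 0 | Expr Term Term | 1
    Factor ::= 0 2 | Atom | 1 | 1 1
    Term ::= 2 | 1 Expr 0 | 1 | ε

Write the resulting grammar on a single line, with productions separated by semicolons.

Nullable set = {Term}.
ε ∉ L(G), so no ε-production is kept.
For each production, add variants omitting each subset of nullable occurrences: Atom → Expr Term Term gives Expr Term Term | Expr Term | Expr.

Expr ::= 2 1 | Factor Atom Factor; Atom ::= 0 | Expr Term Term | Expr Term | Expr | 1; Factor ::= 0 2 | Atom | 1 | 1 1; Term ::= 2 | 1 Expr 0 | 1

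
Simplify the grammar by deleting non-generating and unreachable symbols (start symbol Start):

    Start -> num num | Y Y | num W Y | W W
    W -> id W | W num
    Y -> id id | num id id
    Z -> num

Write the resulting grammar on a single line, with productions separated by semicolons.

Generating nonterminals: {Start, Y, Z}.
Reachable from Start after that: {Start, Y}.
Removed useless symbols: {W, Z} and every production mentioning them.

Start -> num num | Y Y; Y -> id id | num id id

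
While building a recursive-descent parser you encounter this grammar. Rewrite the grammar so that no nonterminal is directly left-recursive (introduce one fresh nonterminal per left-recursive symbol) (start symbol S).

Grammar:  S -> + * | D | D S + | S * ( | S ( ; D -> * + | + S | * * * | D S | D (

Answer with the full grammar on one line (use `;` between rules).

S -> + * S' | D S' | D S + S'; D -> * + D' | + S D' | * * * D'; S' -> * ( S' | ( S' | ε; D' -> S D' | ( D' | ε

Directly left-recursive nonterminals: S, D.
For S: α = {* (, (}, β = {+ *, D, D S +}. Rewrite as S → β S' and S' → α S' | ε.
For D: α = {S, (}, β = {* +, + S, * * *}. Rewrite as D → β D' and D' → α D' | ε.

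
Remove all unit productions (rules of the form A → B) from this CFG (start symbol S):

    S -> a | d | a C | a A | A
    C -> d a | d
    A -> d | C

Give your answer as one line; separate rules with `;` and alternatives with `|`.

S -> d a | d | a | a C | a A; C -> d a | d; A -> d a | d

Unit pairs: A ⇒* {C}; S ⇒* {A, C}.
For each unit pair (A, B), copy every non-unit production of B to A, then drop all unit productions.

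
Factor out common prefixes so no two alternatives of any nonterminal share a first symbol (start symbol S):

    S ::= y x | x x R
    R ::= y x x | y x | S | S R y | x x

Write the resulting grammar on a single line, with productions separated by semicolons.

R has alternatives sharing prefix 'y x': factor to R → y x R' with R' → x | ε.
R has alternatives sharing prefix 'S': factor to R → S R'' with R'' → ε | R y.

S ::= y x | x x R; R ::= x x | y x R' | S R''; R' ::= x | ε; R'' ::= ε | R y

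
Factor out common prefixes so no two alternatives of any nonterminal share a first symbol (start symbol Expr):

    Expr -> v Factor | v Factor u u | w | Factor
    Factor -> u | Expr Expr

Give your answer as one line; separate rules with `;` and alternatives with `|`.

Expr -> w | Factor | v Factor Expr1; Factor -> u | Expr Expr; Expr1 -> ε | u u

Expr has alternatives sharing prefix 'v Factor': factor to Expr → v Factor Expr1 with Expr1 → ε | u u.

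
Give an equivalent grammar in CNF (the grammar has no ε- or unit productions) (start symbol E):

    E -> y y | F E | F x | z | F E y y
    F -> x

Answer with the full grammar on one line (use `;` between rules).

E -> X1 X1 | F E | F X2 | z | F Y1; F -> x; X1 -> y; X2 -> x; Y1 -> E Y2; Y2 -> X1 X1

Introduce a nonterminal for each terminal appearing in a rule of length ≥ 2: X1 → y, X2 → x.
Binarize each right-hand side of length ≥ 3 by chaining fresh nonterminals (Y1, Y2, …): affected rules were E → F E X1 X1.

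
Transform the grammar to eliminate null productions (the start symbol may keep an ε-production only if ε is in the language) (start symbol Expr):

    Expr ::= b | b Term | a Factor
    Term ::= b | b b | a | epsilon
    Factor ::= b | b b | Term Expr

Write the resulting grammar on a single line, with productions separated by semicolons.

Expr ::= b | b Term | a Factor; Term ::= b | b b | a; Factor ::= b | b b | Term Expr | Expr

Nullable nonterminals: {Term}.
ε ∉ L(G), so no ε-production is kept.
Expand every rule over subsets of its nullable positions: Factor → Term Expr gives Term Expr | Expr.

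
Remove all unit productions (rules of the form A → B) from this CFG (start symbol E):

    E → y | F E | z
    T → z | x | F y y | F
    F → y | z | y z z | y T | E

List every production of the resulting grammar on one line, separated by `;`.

Unit pairs: F ⇒* {E}; T ⇒* {E, F}.
For each unit pair (A, B), copy every non-unit production of B to A, then drop all unit productions.

E → y | F E | z; T → y | F E | z | y z z | y T | x | F y y; F → y | F E | z | y z z | y T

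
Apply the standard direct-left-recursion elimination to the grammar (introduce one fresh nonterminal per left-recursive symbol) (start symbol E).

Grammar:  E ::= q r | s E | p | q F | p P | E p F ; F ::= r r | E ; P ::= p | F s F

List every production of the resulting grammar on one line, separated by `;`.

E ::= q r E' | s E E' | p E' | q F E' | p P E'; F ::= r r | E; P ::= p | F s F; E' ::= p F E' | ε

E is directly left-recursive.
For E: α = {p F}, β = {q r, s E, p, q F, p P}. Rewrite as E → β E' and E' → α E' | ε.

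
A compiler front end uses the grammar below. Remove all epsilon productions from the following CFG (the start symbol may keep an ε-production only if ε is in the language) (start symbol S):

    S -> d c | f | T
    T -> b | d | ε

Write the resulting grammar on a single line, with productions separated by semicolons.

S -> d c | f | T | ε; T -> b | d

Nullable set = {S, T}.
ε ∈ L(G) since S is nullable, so keep S → ε.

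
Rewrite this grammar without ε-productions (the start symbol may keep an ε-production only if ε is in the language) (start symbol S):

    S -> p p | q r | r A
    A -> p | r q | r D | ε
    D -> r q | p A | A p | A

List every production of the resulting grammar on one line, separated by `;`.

S -> p p | q r | r A | r; A -> p | r q | r D | r; D -> r q | p A | p | A p | A

Nullable nonterminals: {A, D}.
ε ∉ L(G), so no ε-production is kept.
For each production, add variants omitting each subset of nullable occurrences: S → r A gives r A | r. A → r D gives r D | r. D → p A gives p A | p.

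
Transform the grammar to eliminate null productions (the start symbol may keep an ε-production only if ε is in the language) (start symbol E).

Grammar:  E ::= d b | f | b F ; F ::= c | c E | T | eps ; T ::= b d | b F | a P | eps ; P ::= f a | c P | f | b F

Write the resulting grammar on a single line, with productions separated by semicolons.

The nullable symbols are {F, T}.
ε ∉ L(G), so no ε-production is kept.
Expand every rule over subsets of its nullable positions: E → b F gives b F | b. T → b F gives b F | b. P → b F gives b F | b.

E ::= d b | f | b F | b; F ::= c | c E | T; T ::= b d | b F | b | a P; P ::= f a | c P | f | b F | b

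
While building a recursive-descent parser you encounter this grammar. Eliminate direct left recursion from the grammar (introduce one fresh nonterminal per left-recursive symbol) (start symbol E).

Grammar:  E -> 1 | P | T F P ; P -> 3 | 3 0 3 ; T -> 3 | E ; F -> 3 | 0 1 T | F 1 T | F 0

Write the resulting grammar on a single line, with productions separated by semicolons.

Left recursion appears on F.
For F: α = {1 T, 0}, β = {3, 0 1 T}. Rewrite as F → β F' and F' → α F' | ε.

E -> 1 | P | T F P; P -> 3 | 3 0 3; T -> 3 | E; F -> 3 F' | 0 1 T F'; F' -> 1 T F' | 0 F' | ε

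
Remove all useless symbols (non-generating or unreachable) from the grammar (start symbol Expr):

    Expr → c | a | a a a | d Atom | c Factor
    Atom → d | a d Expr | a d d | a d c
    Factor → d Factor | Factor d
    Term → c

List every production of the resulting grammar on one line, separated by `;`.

Generating nonterminals: {Atom, Expr, Term}.
Reachable from Expr after that: {Atom, Expr}.
Removed useless symbols: {Factor, Term} and every production mentioning them.

Expr → c | a | a a a | d Atom; Atom → d | a d Expr | a d d | a d c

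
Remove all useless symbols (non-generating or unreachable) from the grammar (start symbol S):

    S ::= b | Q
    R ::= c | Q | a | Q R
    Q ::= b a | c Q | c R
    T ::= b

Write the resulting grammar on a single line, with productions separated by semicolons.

Generating nonterminals: {Q, R, S, T}.
Reachable from S after that: {Q, R, S}.
Removed useless symbols: {T} and every production mentioning them.

S ::= b | Q; R ::= c | Q | a | Q R; Q ::= b a | c Q | c R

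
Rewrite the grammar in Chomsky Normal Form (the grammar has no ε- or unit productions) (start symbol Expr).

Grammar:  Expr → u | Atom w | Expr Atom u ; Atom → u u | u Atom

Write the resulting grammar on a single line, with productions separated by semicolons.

Expr → u | Atom X1 | Expr Y1; Atom → X2 X2 | X2 Atom; X1 → w; X2 → u; Y1 → Atom X2

Introduce a nonterminal for each terminal appearing in a rule of length ≥ 2: X1 → w, X2 → u.
Binarize each right-hand side of length ≥ 3 by chaining fresh nonterminals (Y1, Y2, …): affected rules were Expr → Expr Atom X2.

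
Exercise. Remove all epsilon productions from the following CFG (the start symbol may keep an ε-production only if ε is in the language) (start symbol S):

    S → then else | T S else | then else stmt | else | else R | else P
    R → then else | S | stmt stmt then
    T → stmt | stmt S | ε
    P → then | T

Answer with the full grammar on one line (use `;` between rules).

S → then else | T S else | S else | then else stmt | else | else R | else P; R → then else | S | stmt stmt then; T → stmt | stmt S; P → then | T

The nullable symbols are {P, T}.
ε ∉ L(G), so no ε-production is kept.
For each production, add variants omitting each subset of nullable occurrences: S → T S else gives T S else | S else.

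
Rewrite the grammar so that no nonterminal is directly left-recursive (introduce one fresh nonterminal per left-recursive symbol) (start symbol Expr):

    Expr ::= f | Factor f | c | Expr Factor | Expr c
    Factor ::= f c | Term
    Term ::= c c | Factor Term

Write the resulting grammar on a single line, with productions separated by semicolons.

Directly left-recursive nonterminal: Expr.
For Expr: α = {Factor, c}, β = {f, Factor f, c}. Rewrite as Expr → β Expr1 and Expr1 → α Expr1 | ε.

Expr ::= f Expr1 | Factor f Expr1 | c Expr1; Factor ::= f c | Term; Term ::= c c | Factor Term; Expr1 ::= Factor Expr1 | c Expr1 | ε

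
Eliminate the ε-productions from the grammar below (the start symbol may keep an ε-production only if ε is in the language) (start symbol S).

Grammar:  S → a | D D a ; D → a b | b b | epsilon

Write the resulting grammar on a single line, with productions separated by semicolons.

S → a | D D a | D a; D → a b | b b

Nullable set = {D}.
ε ∉ L(G), so no ε-production is kept.
Expand every rule over subsets of its nullable positions: S → D D a gives D D a | D a.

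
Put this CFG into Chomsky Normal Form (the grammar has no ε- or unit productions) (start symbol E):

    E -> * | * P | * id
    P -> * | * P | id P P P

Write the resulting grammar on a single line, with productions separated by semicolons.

E -> * | X1 P | X1 X2; P -> * | X1 P | X2 Y1; X1 -> *; X2 -> id; Y1 -> P Y2; Y2 -> P P

Introduce a nonterminal for each terminal appearing in a rule of length ≥ 2: X1 → *, X2 → id.
Binarize each right-hand side of length ≥ 3 by chaining fresh nonterminals (Y1, Y2, …): affected rules were P → X2 P P P.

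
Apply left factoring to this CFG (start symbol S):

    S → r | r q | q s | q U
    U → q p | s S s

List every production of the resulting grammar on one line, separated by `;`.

S → r S' | q S''; U → q p | s S s; S' → ε | q; S'' → s | U

S has alternatives sharing prefix 'r': factor to S → r S' with S' → ε | q.
S has alternatives sharing prefix 'q': factor to S → q S'' with S'' → s | U.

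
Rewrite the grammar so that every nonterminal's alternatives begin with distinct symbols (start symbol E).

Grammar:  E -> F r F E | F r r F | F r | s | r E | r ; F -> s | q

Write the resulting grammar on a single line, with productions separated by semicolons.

E has alternatives sharing prefix 'F r': factor to E → F r E' with E' → F E | r F | ε.
E has alternatives sharing prefix 'r': factor to E → r E'' with E'' → E | ε.

E -> s | F r E' | r E''; F -> s | q; E' -> F E | r F | ε; E'' -> E | ε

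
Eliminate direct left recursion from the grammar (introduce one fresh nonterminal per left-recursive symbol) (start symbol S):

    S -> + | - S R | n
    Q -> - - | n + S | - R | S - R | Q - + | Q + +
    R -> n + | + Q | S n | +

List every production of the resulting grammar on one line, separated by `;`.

Left recursion appears on Q.
For Q: α = {- +, + +}, β = {- -, n + S, - R, S - R}. Rewrite as Q → β Q' and Q' → α Q' | ε.

S -> + | - S R | n; Q -> - - Q' | n + S Q' | - R Q' | S - R Q'; R -> n + | + Q | S n | +; Q' -> - + Q' | + + Q' | ε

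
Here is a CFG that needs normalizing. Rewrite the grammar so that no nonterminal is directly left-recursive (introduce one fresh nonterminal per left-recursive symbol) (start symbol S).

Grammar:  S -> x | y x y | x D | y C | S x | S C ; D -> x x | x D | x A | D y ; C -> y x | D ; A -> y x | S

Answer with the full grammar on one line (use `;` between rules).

S, D are directly left-recursive.
For S: α = {x, C}, β = {x, y x y, x D, y C}. Rewrite as S → β S' and S' → α S' | ε.
For D: α = {y}, β = {x x, x D, x A}. Rewrite as D → β D' and D' → α D' | ε.

S -> x S' | y x y S' | x D S' | y C S'; D -> x x D' | x D D' | x A D'; C -> y x | D; A -> y x | S; S' -> x S' | C S' | ε; D' -> y D' | ε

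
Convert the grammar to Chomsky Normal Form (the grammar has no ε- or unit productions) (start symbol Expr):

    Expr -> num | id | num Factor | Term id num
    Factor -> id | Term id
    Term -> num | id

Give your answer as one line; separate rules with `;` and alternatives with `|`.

Expr -> num | id | X1 Factor | Term Y1; Factor -> id | Term X2; Term -> num | id; X1 -> num; X2 -> id; Y1 -> X2 X1

Introduce a nonterminal for each terminal appearing in a rule of length ≥ 2: X1 → num, X2 → id.
Binarize each right-hand side of length ≥ 3 by chaining fresh nonterminals (Y1, Y2, …): affected rules were Expr → Term X2 X1.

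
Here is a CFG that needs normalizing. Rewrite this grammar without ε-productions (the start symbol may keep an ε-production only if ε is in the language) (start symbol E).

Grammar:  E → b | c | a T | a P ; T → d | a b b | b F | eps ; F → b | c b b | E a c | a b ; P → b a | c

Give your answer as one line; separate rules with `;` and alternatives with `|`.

E → b | c | a T | a | a P; T → d | a b b | b F; F → b | c b b | E a c | a b; P → b a | c

The nullable symbols are {T}.
ε ∉ L(G), so no ε-production is kept.
For each production, add variants omitting each subset of nullable occurrences: E → a T gives a T | a.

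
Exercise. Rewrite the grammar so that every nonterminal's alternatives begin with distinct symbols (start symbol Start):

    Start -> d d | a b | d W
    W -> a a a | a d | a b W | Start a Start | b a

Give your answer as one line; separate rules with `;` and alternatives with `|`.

Start has alternatives sharing prefix 'd': factor to Start → d Start1 with Start1 → d | W.
W has alternatives sharing prefix 'a': factor to W → a W1 with W1 → a a | d | b W.

Start -> a b | d Start1; W -> Start a Start | b a | a W1; Start1 -> d | W; W1 -> a a | d | b W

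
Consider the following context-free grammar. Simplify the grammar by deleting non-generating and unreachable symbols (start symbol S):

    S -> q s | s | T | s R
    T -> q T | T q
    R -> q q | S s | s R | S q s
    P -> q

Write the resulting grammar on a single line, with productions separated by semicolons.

Generating nonterminals: {P, R, S}.
Reachable from S after that: {R, S}.
Removed useless symbols: {P, T} and every production mentioning them.

S -> q s | s | s R; R -> q q | S s | s R | S q s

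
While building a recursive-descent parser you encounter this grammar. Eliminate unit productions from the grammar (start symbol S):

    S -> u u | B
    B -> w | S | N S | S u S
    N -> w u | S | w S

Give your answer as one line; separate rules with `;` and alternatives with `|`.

S -> w | N S | S u S | u u; B -> w | N S | S u S | u u; N -> w | N S | S u S | u u | w u | w S

Unit pairs: B ⇒* {S}; N ⇒* {B, S}; S ⇒* {B}.
For each unit pair (A, B), copy every non-unit production of B to A, then drop all unit productions.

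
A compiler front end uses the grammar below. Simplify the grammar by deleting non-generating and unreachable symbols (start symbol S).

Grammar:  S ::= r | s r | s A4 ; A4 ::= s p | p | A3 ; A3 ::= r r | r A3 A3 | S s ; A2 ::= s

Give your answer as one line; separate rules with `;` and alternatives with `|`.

S ::= r | s r | s A4; A4 ::= s p | p | A3; A3 ::= r r | r A3 A3 | S s

Generating nonterminals: {A2, A3, A4, S}.
Reachable from S after that: {A3, A4, S}.
Removed useless symbols: {A2} and every production mentioning them.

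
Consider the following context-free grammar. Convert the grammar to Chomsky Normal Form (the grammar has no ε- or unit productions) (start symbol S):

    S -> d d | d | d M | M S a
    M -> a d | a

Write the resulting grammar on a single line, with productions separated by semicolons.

S -> X1 X1 | d | X1 M | M Y1; M -> X2 X1 | a; X1 -> d; X2 -> a; Y1 -> S X2

Introduce a nonterminal for each terminal appearing in a rule of length ≥ 2: X1 → d, X2 → a.
Binarize each right-hand side of length ≥ 3 by chaining fresh nonterminals (Y1, Y2, …): affected rules were S → M S X2.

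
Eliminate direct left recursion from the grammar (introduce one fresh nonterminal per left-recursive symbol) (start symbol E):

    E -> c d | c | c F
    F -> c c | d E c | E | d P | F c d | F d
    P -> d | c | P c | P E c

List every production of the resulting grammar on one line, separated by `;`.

Left recursion appears on F, P.
For F: α = {c d, d}, β = {c c, d E c, E, d P}. Rewrite as F → β F' and F' → α F' | ε.
For P: α = {c, E c}, β = {d, c}. Rewrite as P → β P' and P' → α P' | ε.

E -> c d | c | c F; F -> c c F' | d E c F' | E F' | d P F'; P -> d P' | c P'; F' -> c d F' | d F' | ε; P' -> c P' | E c P' | ε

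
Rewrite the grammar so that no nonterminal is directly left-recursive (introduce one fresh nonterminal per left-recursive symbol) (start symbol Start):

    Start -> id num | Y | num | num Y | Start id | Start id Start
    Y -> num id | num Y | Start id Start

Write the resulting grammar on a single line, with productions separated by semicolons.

Left recursion appears on Start.
For Start: α = {id, id Start}, β = {id num, Y, num, num Y}. Rewrite as Start → β Start1 and Start1 → α Start1 | ε.

Start -> id num Start1 | Y Start1 | num Start1 | num Y Start1; Y -> num id | num Y | Start id Start; Start1 -> id Start1 | id Start Start1 | ε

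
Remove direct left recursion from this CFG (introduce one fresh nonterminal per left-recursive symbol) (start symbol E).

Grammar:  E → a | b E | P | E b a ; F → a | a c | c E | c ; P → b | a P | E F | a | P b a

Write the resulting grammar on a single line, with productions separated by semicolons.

Left recursion appears on E, P.
For E: α = {b a}, β = {a, b E, P}. Rewrite as E → β E' and E' → α E' | ε.
For P: α = {b a}, β = {b, a P, E F, a}. Rewrite as P → β P' and P' → α P' | ε.

E → a E' | b E E' | P E'; F → a | a c | c E | c; P → b P' | a P P' | E F P' | a P'; E' → b a E' | eps; P' → b a P' | eps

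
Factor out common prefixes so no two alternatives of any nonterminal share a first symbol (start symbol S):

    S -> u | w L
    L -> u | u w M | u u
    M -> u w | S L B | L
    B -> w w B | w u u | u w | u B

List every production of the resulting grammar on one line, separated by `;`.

L has alternatives sharing prefix 'u': factor to L → u L' with L' → ε | w M | u.
B has alternatives sharing prefix 'w': factor to B → w B' with B' → w B | u u.
B has alternatives sharing prefix 'u': factor to B → u B'' with B'' → w | B.

S -> u | w L; L -> u L'; M -> u w | S L B | L; B -> w B' | u B''; L' -> eps | w M | u; B' -> w B | u u; B'' -> w | B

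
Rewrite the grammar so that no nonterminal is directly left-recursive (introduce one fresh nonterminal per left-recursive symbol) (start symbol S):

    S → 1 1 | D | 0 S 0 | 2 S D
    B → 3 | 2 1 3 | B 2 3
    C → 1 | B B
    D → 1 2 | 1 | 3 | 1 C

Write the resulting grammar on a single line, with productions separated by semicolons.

S → 1 1 | D | 0 S 0 | 2 S D; B → 3 B' | 2 1 3 B'; C → 1 | B B; D → 1 2 | 1 | 3 | 1 C; B' → 2 3 B' | ε

B is directly left-recursive.
For B: α = {2 3}, β = {3, 2 1 3}. Rewrite as B → β B' and B' → α B' | ε.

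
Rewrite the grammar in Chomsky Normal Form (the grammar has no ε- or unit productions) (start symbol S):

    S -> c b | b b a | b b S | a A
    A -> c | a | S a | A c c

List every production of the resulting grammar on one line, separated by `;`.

Introduce a nonterminal for each terminal appearing in a rule of length ≥ 2: X1 → c, X2 → b, X3 → a.
Binarize each right-hand side of length ≥ 3 by chaining fresh nonterminals (Y1, Y2, …): affected rules were S → X2 X2 X3; S → X2 X2 S; A → A X1 X1.

S -> X1 X2 | X2 Y1 | X2 Y2 | X3 A; A -> c | a | S X3 | A Y3; X1 -> c; X2 -> b; X3 -> a; Y1 -> X2 X3; Y2 -> X2 S; Y3 -> X1 X1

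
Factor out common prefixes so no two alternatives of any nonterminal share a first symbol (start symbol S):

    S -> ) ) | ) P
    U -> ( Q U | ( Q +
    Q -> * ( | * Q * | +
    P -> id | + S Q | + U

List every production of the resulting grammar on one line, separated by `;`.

S has alternatives sharing prefix ')': factor to S → ) S' with S' → ) | P.
U has alternatives sharing prefix '( Q': factor to U → ( Q U' with U' → U | +.
Q has alternatives sharing prefix '*': factor to Q → * Q' with Q' → ( | Q *.
P has alternatives sharing prefix '+': factor to P → + P' with P' → S Q | U.

S -> ) S'; U -> ( Q U'; Q -> + | * Q'; P -> id | + P'; S' -> ) | P; U' -> U | +; Q' -> ( | Q *; P' -> S Q | U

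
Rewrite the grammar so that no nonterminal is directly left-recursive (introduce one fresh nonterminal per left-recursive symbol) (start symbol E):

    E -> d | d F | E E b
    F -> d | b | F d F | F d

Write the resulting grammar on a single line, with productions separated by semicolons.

E -> d E' | d F E'; F -> d F' | b F'; E' -> E b E' | ε; F' -> d F F' | d F' | ε

Directly left-recursive nonterminals: E, F.
For E: α = {E b}, β = {d, d F}. Rewrite as E → β E' and E' → α E' | ε.
For F: α = {d F, d}, β = {d, b}. Rewrite as F → β F' and F' → α F' | ε.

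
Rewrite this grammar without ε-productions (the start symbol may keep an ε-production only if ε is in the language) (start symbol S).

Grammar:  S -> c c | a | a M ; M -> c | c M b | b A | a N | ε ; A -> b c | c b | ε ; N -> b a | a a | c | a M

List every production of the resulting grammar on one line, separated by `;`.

Nullable set = {A, M}.
ε ∉ L(G), so no ε-production is kept.
Add the nullable-subset variants: M → c M b gives c M b | c b. M → b A gives b A | b. N → a M gives a M | a.

S -> c c | a | a M; M -> c | c M b | c b | b A | b | a N; A -> b c | c b; N -> b a | a a | c | a M | a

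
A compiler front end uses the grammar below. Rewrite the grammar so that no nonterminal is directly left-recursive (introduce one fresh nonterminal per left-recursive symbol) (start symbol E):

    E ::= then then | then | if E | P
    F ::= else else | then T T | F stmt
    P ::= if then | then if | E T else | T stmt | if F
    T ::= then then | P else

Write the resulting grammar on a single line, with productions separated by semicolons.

F is directly left-recursive.
For F: α = {stmt}, β = {else else, then T T}. Rewrite as F → β F' and F' → α F' | ε.

E ::= then then | then | if E | P; F ::= else else F' | then T T F'; P ::= if then | then if | E T else | T stmt | if F; T ::= then then | P else; F' ::= stmt F' | ε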